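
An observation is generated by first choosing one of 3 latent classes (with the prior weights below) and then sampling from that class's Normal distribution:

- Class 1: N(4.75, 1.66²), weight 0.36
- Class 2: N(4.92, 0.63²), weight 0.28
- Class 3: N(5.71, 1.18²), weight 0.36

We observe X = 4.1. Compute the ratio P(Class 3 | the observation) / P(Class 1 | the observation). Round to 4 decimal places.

The posterior odds equal the prior odds times the likelihood ratio: (w_i/w_j)·(f_i(x)/f_j(x)).
Component likelihoods at x = 4.1:
  p_1 = (1/(1.66·√(2π)))·exp(−(4.1−4.75)²/(2·1.66²)) = 0.240327·exp(-0.07666) = 0.222591
  p_2 = (1/(0.63·√(2π)))·exp(−(4.1−4.92)²/(2·0.63²)) = 0.633242·exp(-0.84706) = 0.271453
  p_3 = (1/(1.18·√(2π)))·exp(−(4.1−5.71)²/(2·1.18²)) = 0.338087·exp(-0.93080) = 0.133286
0.0479831 / 0.0801328 ≈ 0.5988

0.5988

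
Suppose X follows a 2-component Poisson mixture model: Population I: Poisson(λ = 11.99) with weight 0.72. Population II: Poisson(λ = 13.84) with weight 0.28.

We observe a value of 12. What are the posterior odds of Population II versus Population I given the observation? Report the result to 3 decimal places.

The posterior odds equal the prior odds times the likelihood ratio: (w_i/w_j)·(f_i(x)/f_j(x)).
Poisson probabilities:
  f_I = 0.114367
  f_II = 0.100614
0.0281721 / 0.0823446 ≈ 0.342

0.342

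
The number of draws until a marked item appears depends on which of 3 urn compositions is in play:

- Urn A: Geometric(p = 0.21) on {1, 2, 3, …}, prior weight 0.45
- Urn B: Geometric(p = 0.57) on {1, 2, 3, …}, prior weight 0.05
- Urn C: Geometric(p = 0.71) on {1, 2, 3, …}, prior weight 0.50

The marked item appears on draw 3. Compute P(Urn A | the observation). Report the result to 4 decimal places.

0.6267

The responsibility of component k is π_k f_k(x) divided by Σ_j π_j f_j(x).
Evaluate each component's likelihood at the observed value:
  f_A = 0.21·(1−0.21)^2 = 0.21·0.6241 = 0.131061
  f_B = 0.57·(1−0.57)^2 = 0.57·0.1849 = 0.105393
  f_C = 0.71·(1−0.71)^2 = 0.71·0.0841 = 0.059711
Prior × likelihood for each component:
  π_A·f_A = 0.45 × 0.131061 = 0.0589775
  π_B·f_B = 0.05 × 0.105393 = 0.00526965
  π_C·f_C = 0.50 × 0.059711 = 0.0298555
Marginal: 0.0589775 + 0.00526965 + 0.0298555 = 0.0941026
Responsibility of Urn A: 0.0589775 / 0.0941026 ≈ 0.6267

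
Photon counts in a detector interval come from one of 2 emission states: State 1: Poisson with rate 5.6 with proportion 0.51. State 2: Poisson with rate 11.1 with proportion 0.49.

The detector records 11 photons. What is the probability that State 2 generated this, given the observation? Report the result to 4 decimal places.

The responsibility of component k is w_k f_k(x) divided by Σ_j w_j f_j(x).
Evaluate each component's likelihood at the observed value:
  p_1 = 0.0157349
  p_2 = 0.119324
Prior × likelihood for each component:
  w_1·p_1 = 0.51 × 0.0157349 = 0.00802479
  w_2·p_2 = 0.49 × 0.119324 = 0.0584688
Sum: 0.00802479 + 0.0584688 = 0.0664936
So the posterior for State 2 is 0.0584688 / 0.0664936 ≈ 0.8793.

0.8793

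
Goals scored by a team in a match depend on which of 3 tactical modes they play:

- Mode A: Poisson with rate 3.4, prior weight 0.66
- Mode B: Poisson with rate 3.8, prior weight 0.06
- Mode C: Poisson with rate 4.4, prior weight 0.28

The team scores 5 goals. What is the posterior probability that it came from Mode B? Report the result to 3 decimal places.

0.064

The responsibility of component k is P(Z=k) f_k(x) divided by Σ_j P(Z=j) f_j(x).
Evaluate each component's likelihood at the observed value:
  f_A = 0.126361
  f_B = 0.147713
  f_C = 0.168728
Unnormalised posteriors:
  P(Z=A)·f_A = 0.66 × 0.126361 = 0.0833981
  P(Z=B)·f_B = 0.06 × 0.147713 = 0.00886276
  P(Z=C)·f_C = 0.28 × 0.168728 = 0.0472438
Normaliser: 0.0833981 + 0.00886276 + 0.0472438 = 0.139505
Responsibility of Mode B: 0.00886276 / 0.139505 ≈ 0.064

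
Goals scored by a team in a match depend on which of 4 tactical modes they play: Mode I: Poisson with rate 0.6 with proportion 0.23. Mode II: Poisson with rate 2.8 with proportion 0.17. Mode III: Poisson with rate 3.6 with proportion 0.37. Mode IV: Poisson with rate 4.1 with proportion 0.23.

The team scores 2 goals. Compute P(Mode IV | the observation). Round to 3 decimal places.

Apply Bayes' rule: the posterior for each component is proportional to its prior times its likelihood at x.
Poisson probabilities:
  L_I = e^(−0.6)·0.6^2/2! = 0.0987861
  L_II = e^(−2.8)·2.8^2/2! = 0.238375
  L_III = e^(−3.6)·3.6^2/2! = 0.177058
  L_IV = e^(−4.1)·4.1^2/2! = 0.139293
Weight by the priors:
  π_I·L_I = 0.23 × 0.0987861 = 0.0227208
  π_II·L_II = 0.17 × 0.238375 = 0.0405238
  π_III·L_III = 0.37 × 0.177058 = 0.0655114
  π_IV·L_IV = 0.23 × 0.139293 = 0.0320375
Marginal: 0.0227208 + 0.0405238 + 0.0655114 + 0.0320375 = 0.160793
P(Mode IV | 2 goals) = 0.0320375 / 0.160793 ≈ 0.199

0.199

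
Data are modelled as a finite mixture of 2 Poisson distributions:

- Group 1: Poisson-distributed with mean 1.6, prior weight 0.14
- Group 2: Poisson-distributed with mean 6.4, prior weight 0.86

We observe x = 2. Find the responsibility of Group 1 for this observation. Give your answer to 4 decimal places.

0.5528

Apply Bayes' rule: the posterior for each component is proportional to its prior times its likelihood at x.
Component likelihoods at x = 2:
  p_1 = 0.258428
  p_2 = 0.0340287
Multiply by the mixture weights:
  π_1·p_1 = 0.14 × 0.258428 = 0.0361799
  π_2·p_2 = 0.86 × 0.0340287 = 0.0292647
Denominator: 0.0361799 + 0.0292647 = 0.0654445
P(Group 1 | x) = 0.0361799 / 0.0654445 ≈ 0.5528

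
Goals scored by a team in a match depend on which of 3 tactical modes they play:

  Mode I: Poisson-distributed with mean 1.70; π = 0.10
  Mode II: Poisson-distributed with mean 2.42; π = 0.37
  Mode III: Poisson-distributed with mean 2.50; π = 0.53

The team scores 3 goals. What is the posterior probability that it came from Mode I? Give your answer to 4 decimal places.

0.0726

Posterior ∝ prior × likelihood, so P(k | x) ∝ π_k f_k(x); normalise over all components.
Poisson probabilities:
  p_I = e^(−1.70)·1.70^3/3! = 0.149587
  p_II = e^(−2.42)·2.42^3/3! = 0.21004
  p_III = e^(−2.50)·2.50^3/3! = 0.213763
Unnormalised posteriors:
  π_I·p_I = 0.10 × 0.149587 = 0.0149587
  π_II·p_II = 0.37 × 0.21004 = 0.0777148
  π_III·p_III = 0.53 × 0.213763 = 0.113294
Sum: 0.0149587 + 0.0777148 + 0.113294 = 0.205968
P(Mode I | data) ≈ 0.0726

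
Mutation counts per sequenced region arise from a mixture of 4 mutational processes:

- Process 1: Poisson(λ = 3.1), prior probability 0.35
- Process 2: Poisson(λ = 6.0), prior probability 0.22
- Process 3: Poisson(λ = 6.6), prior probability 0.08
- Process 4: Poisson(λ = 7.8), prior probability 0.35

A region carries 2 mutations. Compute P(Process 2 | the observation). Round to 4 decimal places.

Apply Bayes' rule: the posterior for each component is proportional to its prior times its likelihood at x.
Component likelihoods at x = 2 mutations:
  L_1 = e^(−3.1)·3.1^2/2! = 0.216461
  L_2 = e^(−6.0)·6.0^2/2! = 0.0446175
  L_3 = e^(−6.6)·6.6^2/2! = 0.0296288
  L_4 = e^(−7.8)·7.8^2/2! = 0.0124641
Prior × likelihood for each component:
  P(Z=1)·L_1 = 0.35 × 0.216461 = 0.0757615
  P(Z=2)·L_2 = 0.22 × 0.0446175 = 0.00981586
  P(Z=3)·L_3 = 0.08 × 0.0296288 = 0.00237031
  P(Z=4)·L_4 = 0.35 × 0.0124641 = 0.00436245
Sum: 0.0757615 + 0.00981586 + 0.00237031 + 0.00436245 = 0.0923101
So the posterior for Process 2 is 0.00981586 / 0.0923101 ≈ 0.1063.

0.1063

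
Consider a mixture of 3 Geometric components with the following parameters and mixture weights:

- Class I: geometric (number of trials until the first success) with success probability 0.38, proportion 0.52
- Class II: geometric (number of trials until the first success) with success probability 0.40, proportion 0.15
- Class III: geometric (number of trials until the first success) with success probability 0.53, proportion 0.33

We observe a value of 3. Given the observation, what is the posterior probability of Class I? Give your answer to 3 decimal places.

By Bayes' theorem, P(k | x) = w_k f_k(x) / Σ_j w_j f_j(x).
Evaluate each component's likelihood at the observed value:
  f_I = 0.38·(1−0.38)^2 = 0.38·0.3844 = 0.146072
  f_II = 0.40·(1−0.40)^2 = 0.40·0.36 = 0.144
  f_III = 0.53·(1−0.53)^2 = 0.53·0.2209 = 0.117077
Unnormalised posteriors:
  w_I·f_I = 0.52 × 0.146072 = 0.0759574
  w_II·f_II = 0.15 × 0.144 = 0.0216
  w_III·f_III = 0.33 × 0.117077 = 0.0386354
Evidence: 0.0759574 + 0.0216 + 0.0386354 = 0.136193
P(Class I | data) = 0.0759574 / 0.136193 ≈ 0.558

0.558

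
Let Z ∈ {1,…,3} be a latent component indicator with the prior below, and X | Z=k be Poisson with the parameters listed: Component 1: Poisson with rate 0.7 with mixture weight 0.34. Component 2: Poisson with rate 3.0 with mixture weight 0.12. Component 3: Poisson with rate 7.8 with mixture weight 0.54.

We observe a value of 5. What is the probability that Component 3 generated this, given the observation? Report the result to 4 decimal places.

0.8119

The responsibility of component k is w_k f_k(x) divided by Σ_j w_j f_j(x).
Evaluate each component's likelihood at the observed value:
  L_1 = e^(−0.7)·0.7^5/5! = 0.000695509
  L_2 = e^(−3.0)·3.0^5/5! = 0.100819
  L_3 = e^(−7.8)·7.8^5/5! = 0.0985814
Prior × likelihood for each component:
  w_1·L_1 = 0.34 × 0.000695509 = 0.000236473
  w_2·L_2 = 0.12 × 0.100819 = 0.0120983
  w_3·L_3 = 0.54 × 0.0985814 = 0.0532339
Sum: 0.000236473 + 0.0120983 + 0.0532339 = 0.0655687
P(Component 3 | data) = 0.0532339 / 0.0655687 ≈ 0.8119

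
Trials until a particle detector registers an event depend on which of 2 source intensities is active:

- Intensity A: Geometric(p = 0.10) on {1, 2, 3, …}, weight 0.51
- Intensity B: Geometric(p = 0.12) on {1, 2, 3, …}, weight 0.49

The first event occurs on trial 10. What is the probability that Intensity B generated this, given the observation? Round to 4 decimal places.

0.4850

Posterior ∝ prior × likelihood, so P(k | x) ∝ π_k f_k(x); normalise over all components.
Evaluate each component's likelihood at the observed value:
  f_A = 0.038742
  f_B = 0.0379774
Unnormalised posteriors:
  π_A·f_A = 0.51 × 0.038742 = 0.0197584
  π_B·f_B = 0.49 × 0.0379774 = 0.0186089
Evidence: 0.0197584 + 0.0186089 = 0.0383674
P(Intensity B | the observation) ≈ 0.4850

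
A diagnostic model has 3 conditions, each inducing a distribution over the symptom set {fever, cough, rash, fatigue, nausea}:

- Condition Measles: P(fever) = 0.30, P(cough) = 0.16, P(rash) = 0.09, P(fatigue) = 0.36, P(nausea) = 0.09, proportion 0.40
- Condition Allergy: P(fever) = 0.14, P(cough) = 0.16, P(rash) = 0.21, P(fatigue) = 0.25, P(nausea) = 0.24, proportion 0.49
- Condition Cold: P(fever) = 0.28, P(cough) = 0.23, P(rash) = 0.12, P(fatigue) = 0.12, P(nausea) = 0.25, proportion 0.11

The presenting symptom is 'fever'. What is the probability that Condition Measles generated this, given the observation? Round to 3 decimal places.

P(component k | x) = w_k·f_k(x) / marginal(x), where marginal(x) = Σ_j w_j·f_j(x).
Categorical probabilities:
  L_Measles = 0.3
  L_Allergy = 0.14
  L_Cold = 0.28
Unnormalised posteriors:
  w_Measles·L_Measles = 0.40 × 0.3 = 0.12
  w_Allergy·L_Allergy = 0.49 × 0.14 = 0.0686
  w_Cold·L_Cold = 0.11 × 0.28 = 0.0308
Sum: 0.12 + 0.0686 + 0.0308 = 0.2194
P(Condition Measles | data) = 0.12 / 0.2194 ≈ 0.547

0.547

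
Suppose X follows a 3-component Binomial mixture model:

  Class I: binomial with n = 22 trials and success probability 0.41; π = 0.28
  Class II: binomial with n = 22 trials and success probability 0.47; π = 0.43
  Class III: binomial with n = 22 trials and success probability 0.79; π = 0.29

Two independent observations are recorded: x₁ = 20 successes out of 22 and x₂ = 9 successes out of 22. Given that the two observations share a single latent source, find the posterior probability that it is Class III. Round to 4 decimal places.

P(component k | x) = π_k·f_k(x) / marginal(x), where marginal(x) = Σ_j π_j·f_j(x).
Since both observations come from the same component, the likelihood for component k is f_k(x₁)·f_k(x₂).
  L_I = [1.44875e-06] × [0.170944] = 2.47655e-07
  L_II = [1.79523e-05] × [0.144941] = 2.60202e-06
  L_III = [0.0913256] × [9.20912e-05] = 8.41028e-06
Multiply by the mixture weights:
  π_I·L_I = 0.28 × 2.47655e-07 = 6.93434e-08
  π_II·L_II = 0.43 × 2.60202e-06 = 1.11887e-06
  π_III·L_III = 0.29 × 8.41028e-06 = 2.43898e-06
Denominator: 6.93434e-08 + 1.11887e-06 + 2.43898e-06 = 3.62719e-06
P(Class III | x₁, x₂) = 2.43898e-06 / 3.62719e-06 ≈ 0.6724

0.6724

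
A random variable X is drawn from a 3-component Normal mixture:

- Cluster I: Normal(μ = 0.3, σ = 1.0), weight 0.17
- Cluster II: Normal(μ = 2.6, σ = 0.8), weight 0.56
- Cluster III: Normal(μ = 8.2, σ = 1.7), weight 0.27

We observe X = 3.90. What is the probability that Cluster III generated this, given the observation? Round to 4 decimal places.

0.0335

Apply Bayes' rule: the posterior for each component is proportional to its prior times its likelihood at x.
Component likelihoods at x = 3.90:
  L_I = 0.000611902
  L_II = 0.133173
  L_III = 0.00957568
Unnormalised posteriors:
  π_I·L_I = 0.17 × 0.000611902 = 0.000104023
  π_II·L_II = 0.56 × 0.133173 = 0.0745768
  π_III·L_III = 0.27 × 0.00957568 = 0.00258543
Denominator: 0.000104023 + 0.0745768 + 0.00258543 = 0.0772662
P(Cluster III | x) ≈ 0.0335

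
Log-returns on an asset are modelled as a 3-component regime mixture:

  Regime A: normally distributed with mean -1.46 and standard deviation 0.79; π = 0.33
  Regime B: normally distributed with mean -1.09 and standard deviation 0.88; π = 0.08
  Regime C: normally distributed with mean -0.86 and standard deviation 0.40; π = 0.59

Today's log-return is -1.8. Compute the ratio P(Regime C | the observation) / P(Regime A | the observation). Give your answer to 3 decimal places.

0.245

Only the two components matter; the odds are (w_i f_i(x)) / (w_j f_j(x)).
Normal densities:
  p_A = 0.460322
  p_B = 0.327397
  p_C = 0.0630455
Posterior odds = (w_C·p_C) / (w_A·p_A) = (0.59·0.0630455) / (0.33·0.460322) = 0.0371969 / 0.151906 ≈ 0.245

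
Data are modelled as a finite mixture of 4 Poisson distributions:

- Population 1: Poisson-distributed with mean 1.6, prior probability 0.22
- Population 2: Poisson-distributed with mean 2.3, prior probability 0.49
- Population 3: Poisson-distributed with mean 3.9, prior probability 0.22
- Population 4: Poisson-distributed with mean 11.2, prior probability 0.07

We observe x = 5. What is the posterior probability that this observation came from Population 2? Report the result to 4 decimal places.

Posterior ∝ prior × likelihood, so P(k | x) ∝ π_k f_k(x); normalise over all components.
Component likelihoods at x = 5:
  f_1 = 0.017642
  f_2 = 0.053775
  f_3 = 0.152193
  f_4 = 0.0200822
Unnormalised posteriors:
  π_1·f_1 = 0.22 × 0.017642 = 0.00388124
  π_2·f_2 = 0.49 × 0.053775 = 0.0263498
  π_3·f_3 = 0.22 × 0.152193 = 0.0334824
  π_4·f_4 = 0.07 × 0.0200822 = 0.00140575
Denominator: 0.00388124 + 0.0263498 + 0.0334824 + 0.00140575 = 0.0651191
Responsibility of Population 2: 0.0263498 / 0.0651191 ≈ 0.4046

0.4046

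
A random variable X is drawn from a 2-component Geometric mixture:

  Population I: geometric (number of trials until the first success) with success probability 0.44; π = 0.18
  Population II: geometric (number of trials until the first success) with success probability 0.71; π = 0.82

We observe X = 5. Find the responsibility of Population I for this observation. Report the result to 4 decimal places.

0.6542

Apply Bayes' rule: the posterior for each component is proportional to its prior times its likelihood at x.
Evaluate each component's likelihood at the observed value:
  L_I = 0.0432718
  L_II = 0.0050217
Prior × likelihood for each component:
  π_I·L_I = 0.18 × 0.0432718 = 0.00778892
  π_II·L_II = 0.82 × 0.0050217 = 0.00411779
Normaliser: 0.00778892 + 0.00411779 = 0.0119067
P(Population I | the observation) = 0.00778892 / 0.0119067 ≈ 0.6542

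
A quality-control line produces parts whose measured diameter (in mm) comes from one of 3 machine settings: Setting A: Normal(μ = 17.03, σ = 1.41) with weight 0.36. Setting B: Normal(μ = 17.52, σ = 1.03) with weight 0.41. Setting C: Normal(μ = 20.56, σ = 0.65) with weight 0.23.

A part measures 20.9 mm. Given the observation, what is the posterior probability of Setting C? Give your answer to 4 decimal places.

Apply Bayes' rule: the posterior for each component is proportional to its prior times its likelihood at x.
Component likelihoods at x = 20.9 mm:
  L_A = (1/(1.41·√(2π)))·exp(−(20.9−17.03)²/(2·1.41²)) = 0.282938·exp(-3.76664) = 0.00654427
  L_B = (1/(1.03·√(2π)))·exp(−(20.9−17.52)²/(2·1.03²)) = 0.387323·exp(-5.38430) = 0.00177706
  L_C = (1/(0.65·√(2π)))·exp(−(20.9−20.56)²/(2·0.65²)) = 0.613757·exp(-0.13680) = 0.535283
Prior × likelihood for each component:
  π_A·L_A = 0.36 × 0.00654427 = 0.00235594
  π_B·L_B = 0.41 × 0.00177706 = 0.000728596
  π_C·L_C = 0.23 × 0.535283 = 0.123115
Normaliser: 0.00235594 + 0.000728596 + 0.123115 = 0.1262
P(Setting C | x) = 0.123115 / 0.1262 ≈ 0.9756

0.9756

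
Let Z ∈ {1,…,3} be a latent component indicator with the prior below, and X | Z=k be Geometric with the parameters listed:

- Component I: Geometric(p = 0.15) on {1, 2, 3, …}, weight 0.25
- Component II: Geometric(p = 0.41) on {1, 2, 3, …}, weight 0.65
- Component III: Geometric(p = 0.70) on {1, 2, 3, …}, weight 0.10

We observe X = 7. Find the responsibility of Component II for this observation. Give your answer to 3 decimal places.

The responsibility of component k is π_k f_k(x) divided by Σ_j π_j f_j(x).
Evaluate each component's likelihood at the observed value:
  f_I = 0.15·(1−0.15)^6 = 0.15·0.37715 = 0.0565724
  f_II = 0.41·(1−0.41)^6 = 0.41·0.0421805 = 0.017294
  f_III = 0.70·(1−0.70)^6 = 0.70·0.000729 = 0.0005103
Multiply by the mixture weights:
  π_I·f_I = 0.25 × 0.0565724 = 0.0141431
  π_II·f_II = 0.65 × 0.017294 = 0.0112411
  π_III·f_III = 0.10 × 0.0005103 = 5.103e-05
Marginal: 0.0141431 + 0.0112411 + 5.103e-05 = 0.0254352
P(Component II | data) = 0.0112411 / 0.0254352 ≈ 0.442

0.442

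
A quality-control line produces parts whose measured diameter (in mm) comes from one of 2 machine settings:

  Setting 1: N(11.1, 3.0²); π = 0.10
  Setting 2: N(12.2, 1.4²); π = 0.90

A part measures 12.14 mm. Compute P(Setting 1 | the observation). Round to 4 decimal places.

0.0466

Apply Bayes' rule: the posterior for each component is proportional to its prior times its likelihood at x.
Component likelihoods at x = 12.14 mm:
  L_1 = (1/(3.0·√(2π)))·exp(−(12.14−11.1)²/(2·3.0²)) = 0.132981·exp(-0.06009) = 0.125225
  L_2 = (1/(1.4·√(2π)))·exp(−(12.14−12.2)²/(2·1.4²)) = 0.284959·exp(-0.00092) = 0.284697
Unnormalised posteriors:
  π_1·L_1 = 0.10 × 0.125225 = 0.0125225
  π_2·L_2 = 0.90 × 0.284697 = 0.256227
Sum: 0.0125225 + 0.256227 = 0.26875
P(Setting 1 | data) = 0.0125225 / 0.26875 ≈ 0.0466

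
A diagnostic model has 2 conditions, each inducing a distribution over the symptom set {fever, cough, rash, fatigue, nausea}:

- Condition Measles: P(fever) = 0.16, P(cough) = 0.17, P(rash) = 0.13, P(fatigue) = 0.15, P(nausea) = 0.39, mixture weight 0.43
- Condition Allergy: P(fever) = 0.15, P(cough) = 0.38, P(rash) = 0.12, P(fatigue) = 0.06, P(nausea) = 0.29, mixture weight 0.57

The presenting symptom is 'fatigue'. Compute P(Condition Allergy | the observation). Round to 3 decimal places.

By Bayes' theorem, P(k | x) = P(Z=k) f_k(x) / Σ_j P(Z=j) f_j(x).
Evaluate each component's likelihood at the observed value:
  f_Measles = P(fatigue | comp) = 0.15
  f_Allergy = P(fatigue | comp) = 0.06
Prior × likelihood for each component:
  P(Z=Measles)·f_Measles = 0.43 × 0.15 = 0.0645
  P(Z=Allergy)·f_Allergy = 0.57 × 0.06 = 0.0342
Denominator: 0.0645 + 0.0342 = 0.0987
P(Condition Allergy | x) = 0.0342 / 0.0987 ≈ 0.347

0.347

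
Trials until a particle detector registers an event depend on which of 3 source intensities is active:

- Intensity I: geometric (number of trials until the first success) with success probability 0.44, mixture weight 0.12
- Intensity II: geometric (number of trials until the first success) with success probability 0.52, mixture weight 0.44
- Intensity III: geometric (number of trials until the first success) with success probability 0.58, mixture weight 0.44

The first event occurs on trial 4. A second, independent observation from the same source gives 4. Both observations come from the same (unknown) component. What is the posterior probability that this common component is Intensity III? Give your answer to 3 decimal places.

0.272

P(component k | x) = π_k·f_k(x) / marginal(x), where marginal(x) = Σ_j π_j·f_j(x).
Since both observations come from the same component, the likelihood for component k is f_k(x₁)·f_k(x₂).
  L_I = [0.44·(1−0.44)^3 = 0.44·0.175616 = 0.077271] × [0.077271] = 0.00597081
  L_II = [0.52·(1−0.52)^3 = 0.52·0.110592 = 0.0575078] × [0.0575078] = 0.00330715
  L_III = [0.58·(1−0.58)^3 = 0.58·0.074088 = 0.042971] × [0.042971] = 0.00184651
Prior × likelihood for each component:
  π_I·L_I = 0.12 × 0.00597081 = 0.000716498
  π_II·L_II = 0.44 × 0.00330715 = 0.00145515
  π_III·L_III = 0.44 × 0.00184651 = 0.000812465
Marginal: 0.000716498 + 0.00145515 + 0.000812465 = 0.00298411
Responsibility of Intensity III: 0.000812465 / 0.00298411 ≈ 0.272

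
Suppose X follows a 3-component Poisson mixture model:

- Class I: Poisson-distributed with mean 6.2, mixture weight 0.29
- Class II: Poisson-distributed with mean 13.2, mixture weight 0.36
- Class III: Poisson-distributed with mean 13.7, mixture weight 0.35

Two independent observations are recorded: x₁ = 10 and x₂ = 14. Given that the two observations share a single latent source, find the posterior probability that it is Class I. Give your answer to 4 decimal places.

0.0068

Apply Bayes' rule: the posterior for each component is proportional to its prior times its likelihood at x.
Since both observations come from the same component, the likelihood for component k is f_k(x₁)·f_k(x₂).
  f_I = [0.0469384] × [0.00288702] = 0.000135512
  f_II = [0.081901] × [0.1035] = 0.00847674
  f_III = [0.0720457] × [0.105644] = 0.00761121
Weight by the priors:
  π_I·f_I = 0.29 × 0.000135512 = 3.92985e-05
  π_II·f_II = 0.36 × 0.00847674 = 0.00305162
  π_III·f_III = 0.35 × 0.00761121 = 0.00266392
Evidence: 3.92985e-05 + 0.00305162 + 0.00266392 = 0.00575485
So the posterior for Class I is 3.92985e-05 / 0.00575485 ≈ 0.0068.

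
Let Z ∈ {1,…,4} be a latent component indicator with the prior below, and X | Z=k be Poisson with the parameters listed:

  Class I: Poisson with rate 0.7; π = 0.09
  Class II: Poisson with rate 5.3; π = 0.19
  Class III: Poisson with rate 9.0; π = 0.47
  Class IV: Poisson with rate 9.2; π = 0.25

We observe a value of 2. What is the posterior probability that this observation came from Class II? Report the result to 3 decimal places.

0.481

The responsibility of component k is π_k f_k(x) divided by Σ_j π_j f_j(x).
Evaluate each component's likelihood at the observed value:
  L_I = e^(−0.7)·0.7^2/2! = 0.121663
  L_II = e^(−5.3)·5.3^2/2! = 0.0701069
  L_III = e^(−9.0)·9.0^2/2! = 0.0049981
  L_IV = e^(−9.2)·9.2^2/2! = 0.00427599
Multiply by the mixture weights:
  π_I·L_I = 0.09 × 0.121663 = 0.0109497
  π_II·L_II = 0.19 × 0.0701069 = 0.0133203
  π_III·L_III = 0.47 × 0.0049981 = 0.00234911
  π_IV·L_IV = 0.25 × 0.00427599 = 0.001069
Sum: 0.0109497 + 0.0133203 + 0.00234911 + 0.001069 = 0.0276881
P(Class II | x) = 0.0133203 / 0.0276881 ≈ 0.481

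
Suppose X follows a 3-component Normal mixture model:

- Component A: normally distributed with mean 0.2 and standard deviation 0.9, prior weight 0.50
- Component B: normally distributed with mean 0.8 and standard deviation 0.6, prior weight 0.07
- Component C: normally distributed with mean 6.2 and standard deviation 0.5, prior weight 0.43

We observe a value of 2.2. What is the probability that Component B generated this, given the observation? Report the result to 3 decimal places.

0.140

By Bayes' theorem, P(k | x) = w_k f_k(x) / Σ_j w_j f_j(x).
Evaluate each component's likelihood at the observed value:
  f_A = 0.0375263
  f_B = 0.0437031
  f_C = 1.01045e-14
Prior × likelihood for each component:
  w_A·f_A = 0.50 × 0.0375263 = 0.0187631
  w_B·f_B = 0.07 × 0.0437031 = 0.00305922
  w_C·f_C = 0.43 × 1.01045e-14 = 4.34495e-15
Evidence: 0.0187631 + 0.00305922 + 4.34495e-15 = 0.0218224
Responsibility of Component B: 0.00305922 / 0.0218224 ≈ 0.140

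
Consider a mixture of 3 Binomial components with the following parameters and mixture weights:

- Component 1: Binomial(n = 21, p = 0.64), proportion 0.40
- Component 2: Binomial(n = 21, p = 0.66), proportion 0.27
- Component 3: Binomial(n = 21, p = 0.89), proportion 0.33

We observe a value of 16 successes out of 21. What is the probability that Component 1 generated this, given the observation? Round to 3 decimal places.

0.443

The responsibility of component k is π_k f_k(x) divided by Σ_j π_j f_j(x).
Component likelihoods at x = 16 successes out of 21:
  L_1 = 0.0974844
  L_2 = 0.119851
  L_3 = 0.0507863
Unnormalised posteriors:
  π_1·L_1 = 0.40 × 0.0974844 = 0.0389938
  π_2·L_2 = 0.27 × 0.119851 = 0.0323597
  π_3·L_3 = 0.33 × 0.0507863 = 0.0167595
Denominator: 0.0389938 + 0.0323597 + 0.0167595 = 0.0881129
P(Component 1 | 16 successes out of 21) = 0.0389938 / 0.0881129 ≈ 0.443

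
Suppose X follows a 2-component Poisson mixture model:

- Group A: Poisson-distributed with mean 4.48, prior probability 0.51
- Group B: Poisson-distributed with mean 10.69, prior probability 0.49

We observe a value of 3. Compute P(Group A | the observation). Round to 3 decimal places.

Posterior ∝ prior × likelihood, so P(k | x) ∝ w_k f_k(x); normalise over all components.
Component likelihoods at x = 3:
  f_A = e^(−4.48)·4.48^3/3! = 0.169841
  f_B = e^(−10.69)·10.69^3/3! = 0.00463632
Weight by the priors:
  w_A·f_A = 0.51 × 0.169841 = 0.0866191
  w_B·f_B = 0.49 × 0.00463632 = 0.0022718
Evidence: 0.0866191 + 0.0022718 = 0.0888909
P(Group A | x) ≈ 0.974

0.974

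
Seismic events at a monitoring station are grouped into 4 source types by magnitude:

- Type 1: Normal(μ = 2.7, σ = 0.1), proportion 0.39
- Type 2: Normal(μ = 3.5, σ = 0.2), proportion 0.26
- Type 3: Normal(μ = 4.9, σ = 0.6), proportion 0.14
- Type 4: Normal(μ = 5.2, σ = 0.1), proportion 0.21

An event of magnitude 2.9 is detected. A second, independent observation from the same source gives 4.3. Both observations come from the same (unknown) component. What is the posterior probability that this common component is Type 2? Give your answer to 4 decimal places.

0.0259

Posterior ∝ prior × likelihood, so P(k | x) ∝ P(Z=k) f_k(x); normalise over all components.
Since both observations come from the same component, the likelihood for component k is f_k(x₁)·f_k(x₂).
  p_1 = [0.53991] × [1.02616e-55] = 5.54035e-56
  p_2 = [0.0221592] × [0.000669151] = 1.48279e-05
  p_3 = [0.00257046] × [0.403285] = 0.00103663
  p_4 = [5.37056e-115] × [1.02798e-17] = 5.52081e-132
Prior × likelihood for each component:
  P(Z=1)·p_1 = 0.39 × 5.54035e-56 = 2.16074e-56
  P(Z=2)·p_2 = 0.26 × 1.48279e-05 = 3.85525e-06
  P(Z=3)·p_3 = 0.14 × 0.00103663 = 0.000145128
  P(Z=4)·p_4 = 0.21 × 5.52081e-132 = 1.15937e-132
Marginal: 2.16074e-56 + 3.85525e-06 + 0.000145128 + 1.15937e-132 = 0.000148983
Responsibility of Type 2: 3.85525e-06 / 0.000148983 ≈ 0.0259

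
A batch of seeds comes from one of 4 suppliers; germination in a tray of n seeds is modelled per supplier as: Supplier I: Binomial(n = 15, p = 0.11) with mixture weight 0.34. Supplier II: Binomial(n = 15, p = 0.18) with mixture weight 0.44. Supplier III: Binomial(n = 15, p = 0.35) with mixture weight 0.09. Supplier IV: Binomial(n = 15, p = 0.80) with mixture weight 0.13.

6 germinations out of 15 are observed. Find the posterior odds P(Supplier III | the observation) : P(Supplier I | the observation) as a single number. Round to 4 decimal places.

The posterior odds equal the prior odds times the likelihood ratio: (π_i/π_j)·(f_i(x)/f_j(x)).
Component likelihoods at x = 6 germinations out of 15:
  f_I = C(15,6)·0.11^6·0.89^9 = 5005·1.77156e-06·0.350356 = 0.00310649
  f_II = C(15,6)·0.18^6·0.82^9 = 5005·3.40122e-05·0.16762 = 0.0285341
  f_III = C(15,6)·0.35^6·0.65^9 = 5005·0.00183827·0.0207119 = 0.19056
  f_IV = C(15,6)·0.80^6·0.20^9 = 5005·0.262144·5.12e-07 = 0.00067176
0.0171504 / 0.00105621 ≈ 16.2378

16.2378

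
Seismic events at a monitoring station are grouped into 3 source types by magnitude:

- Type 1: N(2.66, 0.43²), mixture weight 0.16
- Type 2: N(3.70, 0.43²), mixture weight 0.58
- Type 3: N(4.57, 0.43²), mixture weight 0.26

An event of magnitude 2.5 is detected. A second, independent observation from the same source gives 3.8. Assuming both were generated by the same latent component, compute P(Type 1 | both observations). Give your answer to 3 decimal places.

The responsibility of component k is w_k f_k(x) divided by Σ_j w_j f_j(x).
Since both observations come from the same component, the likelihood for component k is f_k(x₁)·f_k(x₂).
  f_1 = [0.865719] × [0.0276176] = 0.0239091
  f_2 = [0.018893] × [0.90302] = 0.0170607
  f_3 = [8.61468e-06] × [0.186697] = 1.60834e-06
Weight by the priors:
  w_1·f_1 = 0.16 × 0.0239091 = 0.00382546
  w_2·f_2 = 0.58 × 0.0170607 = 0.00989523
  w_3·f_3 = 0.26 × 1.60834e-06 = 4.18168e-07
Denominator: 0.00382546 + 0.00989523 + 4.18168e-07 = 0.0137211
P(Type 1 | data) ≈ 0.279

0.279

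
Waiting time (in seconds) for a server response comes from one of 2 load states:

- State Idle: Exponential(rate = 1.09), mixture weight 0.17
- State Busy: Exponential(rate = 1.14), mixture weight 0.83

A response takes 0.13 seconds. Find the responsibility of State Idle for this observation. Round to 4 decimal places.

Posterior ∝ prior × likelihood, so P(k | x) ∝ π_k f_k(x); normalise over all components.
Component likelihoods at x = 0.13 seconds:
  L_Idle = 0.945991
  L_Busy = 0.982975
Unnormalised posteriors:
  π_Idle·L_Idle = 0.17 × 0.945991 = 0.160818
  π_Busy·L_Busy = 0.83 × 0.982975 = 0.815869
Denominator: 0.160818 + 0.815869 = 0.976688
So the posterior for State Idle is 0.160818 / 0.976688 ≈ 0.1647.

0.1647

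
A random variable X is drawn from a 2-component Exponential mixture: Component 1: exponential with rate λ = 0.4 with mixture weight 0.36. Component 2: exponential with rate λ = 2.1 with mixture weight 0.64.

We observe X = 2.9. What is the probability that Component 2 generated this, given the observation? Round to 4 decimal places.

0.0632

P(component k | x) = P(Z=k)·f_k(x) / marginal(x), where marginal(x) = Σ_j P(Z=j)·f_j(x).
Evaluate each component's likelihood at the observed value:
  f_1 = 0.125394
  f_2 = 0.00475736
Weight by the priors:
  P(Z=1)·f_1 = 0.36 × 0.125394 = 0.045142
  P(Z=2)·f_2 = 0.64 × 0.00475736 = 0.00304471
Denominator: 0.045142 + 0.00304471 = 0.0481867
P(Component 2 | 2.9) ≈ 0.0632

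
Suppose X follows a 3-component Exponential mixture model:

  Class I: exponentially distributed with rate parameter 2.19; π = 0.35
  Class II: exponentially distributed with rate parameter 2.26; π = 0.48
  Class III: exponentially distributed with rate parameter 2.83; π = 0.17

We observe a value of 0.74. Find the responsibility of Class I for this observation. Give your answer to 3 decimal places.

The responsibility of component k is P(Z=k) f_k(x) divided by Σ_j P(Z=j) f_j(x).
Component likelihoods at x = 0.74:
  p_I = 0.433138
  p_II = 0.424419
  p_III = 0.348568
Prior × likelihood for each component:
  P(Z=I)·p_I = 0.35 × 0.433138 = 0.151598
  P(Z=II)·p_II = 0.48 × 0.424419 = 0.203721
  P(Z=III)·p_III = 0.17 × 0.348568 = 0.0592565
Sum: 0.151598 + 0.203721 + 0.0592565 = 0.414576
P(Class I | the observation) ≈ 0.366

0.366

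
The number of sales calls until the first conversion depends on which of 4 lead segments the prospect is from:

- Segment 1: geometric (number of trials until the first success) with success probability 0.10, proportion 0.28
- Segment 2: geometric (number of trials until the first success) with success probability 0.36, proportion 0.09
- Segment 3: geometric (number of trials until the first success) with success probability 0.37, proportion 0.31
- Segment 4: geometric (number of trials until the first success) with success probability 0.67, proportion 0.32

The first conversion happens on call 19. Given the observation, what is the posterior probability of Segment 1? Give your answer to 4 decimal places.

P(component k | x) = w_k·f_k(x) / marginal(x), where marginal(x) = Σ_j w_j·f_j(x).
Evaluate each component's likelihood at the observed value:
  f_1 = 0.10·(1−0.10)^18 = 0.10·0.150095 = 0.0150095
  f_2 = 0.36·(1−0.36)^18 = 0.36·0.000324519 = 0.000116827
  f_3 = 0.37·(1−0.37)^18 = 0.37·0.000244416 = 9.0434e-05
  f_4 = 0.67·(1−0.67)^18 = 0.67·2.15403e-09 = 1.4432e-09
Unnormalised posteriors:
  w_1·f_1 = 0.28 × 0.0150095 = 0.00420265
  w_2·f_2 = 0.09 × 0.000116827 = 1.05144e-05
  w_3·f_3 = 0.31 × 9.0434e-05 = 2.80345e-05
  w_4·f_4 = 0.32 × 1.4432e-09 = 4.61823e-10
Denominator: 0.00420265 + 1.05144e-05 + 2.80345e-05 + 4.61823e-10 = 0.0042412
P(Segment 1 | data) ≈ 0.9909

0.9909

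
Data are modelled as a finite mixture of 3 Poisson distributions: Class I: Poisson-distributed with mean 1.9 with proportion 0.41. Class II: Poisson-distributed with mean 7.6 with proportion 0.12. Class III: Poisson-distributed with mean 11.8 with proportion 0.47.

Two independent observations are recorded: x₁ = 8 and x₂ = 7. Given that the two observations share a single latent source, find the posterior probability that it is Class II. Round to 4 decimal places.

0.6071

Apply Bayes' rule: the posterior for each component is proportional to its prior times its likelihood at x.
Since both observations come from the same component, the likelihood for component k is f_k(x₁)·f_k(x₂).
  p_I = [0.000630012] × [0.00265268] = 1.67122e-06
  p_II = [0.13815] × [0.145421] = 0.0200899
  p_III = [0.0699617] × [0.0474317] = 0.0033184
Weight by the priors:
  π_I·p_I = 0.41 × 1.67122e-06 = 6.85201e-07
  π_II·p_II = 0.12 × 0.0200899 = 0.00241078
  π_III·p_III = 0.47 × 0.0033184 = 0.00155965
Denominator: 6.85201e-07 + 0.00241078 + 0.00155965 = 0.00397112
P(Class II | x₁,x₂) ≈ 0.6071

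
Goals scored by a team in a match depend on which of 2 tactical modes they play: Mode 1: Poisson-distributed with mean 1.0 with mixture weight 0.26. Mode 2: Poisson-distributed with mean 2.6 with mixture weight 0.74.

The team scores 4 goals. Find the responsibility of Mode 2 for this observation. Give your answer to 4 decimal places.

By Bayes' theorem, P(k | x) = w_k f_k(x) / Σ_j w_j f_j(x).
Component likelihoods at x = 4 goals:
  f_1 = 0.0153283
  f_2 = 0.141422
Prior × likelihood for each component:
  w_1·f_1 = 0.26 × 0.0153283 = 0.00398536
  w_2·f_2 = 0.74 × 0.141422 = 0.104652
Sum: 0.00398536 + 0.104652 = 0.108638
P(Mode 2 | data) = 0.104652 / 0.108638 ≈ 0.9633

0.9633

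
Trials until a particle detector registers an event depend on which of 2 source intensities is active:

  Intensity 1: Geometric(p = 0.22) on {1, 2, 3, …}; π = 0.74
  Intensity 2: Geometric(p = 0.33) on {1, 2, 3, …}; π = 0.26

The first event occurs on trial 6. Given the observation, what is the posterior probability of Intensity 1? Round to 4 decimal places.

0.8023

Posterior ∝ prior × likelihood, so P(k | x) ∝ w_k f_k(x); normalise over all components.
Evaluate each component's likelihood at the observed value:
  p_1 = 0.22·(1−0.22)^5 = 0.22·0.288717 = 0.0635178
  p_2 = 0.33·(1−0.33)^5 = 0.33·0.135013 = 0.0445541
Weight by the priors:
  w_1·p_1 = 0.74 × 0.0635178 = 0.0470032
  w_2·p_2 = 0.26 × 0.0445541 = 0.0115841
Sum: 0.0470032 + 0.0115841 = 0.0585873
P(Intensity 1 | the observation) = 0.0470032 / 0.0585873 ≈ 0.8023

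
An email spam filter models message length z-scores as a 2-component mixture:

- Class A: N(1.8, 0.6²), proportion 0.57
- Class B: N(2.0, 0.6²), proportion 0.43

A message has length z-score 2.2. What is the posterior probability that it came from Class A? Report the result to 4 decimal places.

0.5288

The responsibility of component k is π_k f_k(x) divided by Σ_j π_j f_j(x).
Normal densities:
  f_A = 0.532413
  f_B = 0.628972
Multiply by the mixture weights:
  π_A·f_A = 0.57 × 0.532413 = 0.303476
  π_B·f_B = 0.43 × 0.628972 = 0.270458
Evidence: 0.303476 + 0.270458 = 0.573934
P(Class A | the observation) ≈ 0.5288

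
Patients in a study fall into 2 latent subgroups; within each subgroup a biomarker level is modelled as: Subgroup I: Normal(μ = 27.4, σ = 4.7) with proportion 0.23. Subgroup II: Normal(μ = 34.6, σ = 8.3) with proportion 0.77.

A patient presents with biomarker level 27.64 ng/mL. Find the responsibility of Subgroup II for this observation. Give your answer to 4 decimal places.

0.5718

Apply Bayes' rule: the posterior for each component is proportional to its prior times its likelihood at x.
Component likelihoods at x = 27.64 ng/mL:
  f_I = (1/(4.7·√(2π)))·exp(−(27.64−27.4)²/(2·4.7²)) = 0.084881·exp(-0.00130) = 0.0847707
  f_II = (1/(8.3·√(2π)))·exp(−(27.64−34.6)²/(2·8.3²)) = 0.048065·exp(-0.35159) = 0.0338174
Prior × likelihood for each component:
  π_I·f_I = 0.23 × 0.0847707 = 0.0194973
  π_II·f_II = 0.77 × 0.0338174 = 0.0260394
Evidence: 0.0194973 + 0.0260394 = 0.0455366
P(Subgroup II | data) ≈ 0.5718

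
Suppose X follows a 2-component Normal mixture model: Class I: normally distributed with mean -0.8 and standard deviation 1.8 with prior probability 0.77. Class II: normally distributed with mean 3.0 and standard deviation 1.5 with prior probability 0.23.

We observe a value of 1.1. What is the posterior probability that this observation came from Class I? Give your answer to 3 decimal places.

Posterior ∝ prior × likelihood, so P(k | x) ∝ P(Z=k) f_k(x); normalise over all components.
Normal densities:
  L_I = 0.126968
  L_II = 0.119239
Unnormalised posteriors:
  P(Z=I)·L_I = 0.77 × 0.126968 = 0.097765
  P(Z=II)·L_II = 0.23 × 0.119239 = 0.027425
Denominator: 0.097765 + 0.027425 = 0.12519
So the posterior for Class I is 0.097765 / 0.12519 ≈ 0.781.

0.781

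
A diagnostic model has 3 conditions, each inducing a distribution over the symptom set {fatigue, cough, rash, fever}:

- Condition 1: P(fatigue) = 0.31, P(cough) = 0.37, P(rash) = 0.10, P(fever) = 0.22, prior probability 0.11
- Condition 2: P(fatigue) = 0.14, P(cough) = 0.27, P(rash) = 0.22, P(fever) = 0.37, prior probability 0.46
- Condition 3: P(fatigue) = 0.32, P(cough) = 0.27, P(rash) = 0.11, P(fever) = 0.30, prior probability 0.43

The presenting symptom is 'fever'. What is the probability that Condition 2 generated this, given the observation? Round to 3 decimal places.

The responsibility of component k is P(Z=k) f_k(x) divided by Σ_j P(Z=j) f_j(x).
Evaluate each component's likelihood at the observed value:
  p_1 = P(fever | comp) = 0.22
  p_2 = P(fever | comp) = 0.37
  p_3 = P(fever | comp) = 0.30
Weight by the priors:
  P(Z=1)·p_1 = 0.11 × 0.22 = 0.0242
  P(Z=2)·p_2 = 0.46 × 0.37 = 0.1702
  P(Z=3)·p_3 = 0.43 × 0.3 = 0.129
Denominator: 0.0242 + 0.1702 + 0.129 = 0.3234
P(Condition 2 | 'fever') ≈ 0.526

0.526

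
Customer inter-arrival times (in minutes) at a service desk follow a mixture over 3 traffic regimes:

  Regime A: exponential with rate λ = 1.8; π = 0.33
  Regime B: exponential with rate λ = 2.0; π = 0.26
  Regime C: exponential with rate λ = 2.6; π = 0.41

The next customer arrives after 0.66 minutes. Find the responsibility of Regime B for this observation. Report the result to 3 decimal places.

0.272

The responsibility of component k is π_k f_k(x) divided by Σ_j π_j f_j(x).
Evaluate each component's likelihood at the observed value:
  f_A = 0.548695
  f_B = 0.534271
  f_C = 0.467438
Weight by the priors:
  π_A·f_A = 0.33 × 0.548695 = 0.181069
  π_B·f_B = 0.26 × 0.534271 = 0.13891
  π_C·f_C = 0.41 × 0.467438 = 0.19165
Marginal: 0.181069 + 0.13891 + 0.19165 = 0.511629
P(Regime B | 0.66 minutes) ≈ 0.272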